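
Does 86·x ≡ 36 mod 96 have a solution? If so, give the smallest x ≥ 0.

6

gcd(86, 96) = 2, and 2 | 36, so solutions exist.
Divide through by 2: 43·x = 18 (mod 48).
43⁻¹ ≡ 19 (mod 48).
x ≡ 19·18 ≡ 6 (mod 48).
The smallest non-negative solution is x = 6.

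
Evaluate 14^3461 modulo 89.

3461 in binary is 110110000101, i.e. 3461 = 2048 + 1024 + 256 + 128 + 4 + 1.
14^1 ≡ 14 (mod 89)
14^2 ≡ 14^2 = 196 ≡ 18 (mod 89)
14^4 ≡ 18^2 = 324 ≡ 57 (mod 89)
14^8 ≡ 57^2 = 3249 ≡ 45 (mod 89)
14^16 ≡ 45^2 = 2025 ≡ 67 (mod 89)
14^32 ≡ 67^2 = 4489 ≡ 39 (mod 89)
14^64 ≡ 39^2 = 1521 ≡ 8 (mod 89)
14^128 ≡ 8^2 = 64 (mod 89)
14^256 ≡ 64^2 = 4096 ≡ 2 (mod 89)
14^512 ≡ 2^2 = 4 (mod 89)
14^1024 ≡ 4^2 = 16 (mod 89)
14^2048 ≡ 16^2 = 256 ≡ 78 (mod 89)
14^3461 = 14^2048 × 14^1024 × 14^256 × 14^128 × 14^4 × 14^1 ≡ 78 × 16 × 2 × 64 × 57 × 14 (mod 89).
Accumulate the product:
78 × 16 = 1248 ≡ 2
2 × 2 = 4
4 × 64 = 256 ≡ 78
78 × 57 = 4446 ≡ 85
85 × 14 = 1190 ≡ 33

33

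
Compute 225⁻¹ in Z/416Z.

257

416 = 1·225 + 191
225 = 1·191 + 34
191 = 5·34 + 21
34 = 1·21 + 13
21 = 1·13 + 8
13 = 1·8 + 5
8 = 1·5 + 3
5 = 1·3 + 2
3 = 1·2 + 1
2 = 2·1 + 0
gcd(225, 416) = 1, so the inverse exists.
Back-substitute for 1:
1 = 1·3 − 1·2
  = −1·5 + 2·3
  = 2·8 − 3·5
  = −3·13 + 5·8
  = 5·21 − 8·13
  = −8·34 + 13·21
  = 13·191 − 73·34
  = −73·225 + 86·191
  = 86·416 − 159·225
So 225⁻¹ ≡ −159 ≡ 257 (mod 416).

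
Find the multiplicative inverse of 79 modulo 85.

14

85 = 1×79 + 6
79 = 13×6 + 1
6 = 6×1 + 0
gcd(79, 85) = 1, so the inverse exists.
Back-substitute for 1:
1 = 1×79 − 13×6
  = −13×85 + 14×79
So 79⁻¹ ≡ 14 (mod 85).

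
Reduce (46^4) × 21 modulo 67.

(46)^4 ≡ 47 (mod 67)
47 × 21 = 987 ≡ 49 (mod 67)

49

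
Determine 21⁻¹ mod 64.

Run the extended Euclidean algorithm:
64 = 3·21 + 1
21 = 21·1 + 0
gcd(21, 64) = 1, so the inverse exists.
Back-substitute for 1:
1 = 1·64 − 3·21
So 21⁻¹ ≡ −3 ≡ 61 (mod 64).

61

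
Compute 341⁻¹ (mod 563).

317

563 = 1*341 + 222
341 = 1*222 + 119
222 = 1*119 + 103
119 = 1*103 + 16
103 = 6*16 + 7
16 = 2*7 + 2
7 = 3*2 + 1
2 = 2*1 + 0
gcd(341, 563) = 1, so the inverse exists.
Back-substitute for 1:
1 = 1*7 − 3*2
  = −3*16 + 7*7
  = 7*103 − 45*16
  = −45*119 + 52*103
  = 52*222 − 97*119
  = −97*341 + 149*222
  = 149*563 − 246*341
So 341⁻¹ ≡ −246 ≡ 317 (mod 563).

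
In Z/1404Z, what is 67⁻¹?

By the extended Euclidean algorithm:
1404 = 20·67 + 64
67 = 1·64 + 3
64 = 21·3 + 1
3 = 3·1 + 0
gcd(67, 1404) = 1, so the inverse exists.
Bézout: 1 = 22·1404 − 461·67.
So 67⁻¹ ≡ −461 ≡ 943 (mod 1404).

943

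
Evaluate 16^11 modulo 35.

11 in binary is 1011, i.e. 11 = 8 + 2 + 1.
16^1 ≡ 16 (mod 35)
16^2 ≡ 16^2 = 256 ≡ 11 (mod 35)
16^4 ≡ 11^2 = 121 ≡ 16 (mod 35)
16^8 ≡ 16^2 = 256 ≡ 11 (mod 35)
16^11 = 16^8 * 16^2 * 16^1 ≡ 11 * 11 * 16 (mod 35).
Accumulate the product:
11 * 11 = 121 ≡ 16
16 * 16 = 256 ≡ 11

11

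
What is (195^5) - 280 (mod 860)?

855

(195)^5 ≡ 275 (mod 860)
275 - 280 = -5 ≡ 855 (mod 860)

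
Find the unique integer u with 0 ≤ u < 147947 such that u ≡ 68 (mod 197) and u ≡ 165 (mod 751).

197⁻¹ mod 751: 197·61 ≡ 1 (mod 751), so 197⁻¹ ≡ 61.
u = 68 + 197·((165 − 68)·61 mod 751) = 68 + 197·660 = 130088.

130088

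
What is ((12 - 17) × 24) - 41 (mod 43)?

11

12 - 17 = -5 ≡ 38 (mod 43)
38 × 24 = 912 ≡ 9 (mod 43)
9 - 41 = -32 ≡ 11 (mod 43)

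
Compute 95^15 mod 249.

Using repeated squaring:
95^1 ≡ 95 (mod 249)
95^2 ≡ 95^2 = 9025 ≡ 61 (mod 249)
95^4 ≡ 61^2 = 3721 ≡ 235 (mod 249)
95^8 ≡ 235^2 = 55225 ≡ 196 (mod 249)
95^15 = 95^8 * 95^4 * 95^2 * 95^1 ≡ 196 * 235 * 61 * 95 (mod 249).
Accumulate the product:
196 * 235 = 46060 ≡ 244
244 * 61 = 14884 ≡ 193
193 * 95 = 18335 ≡ 158

158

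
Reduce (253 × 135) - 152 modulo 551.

392

253 × 135 = 34155 ≡ 544 (mod 551)
544 - 152 = 392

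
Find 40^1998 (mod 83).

By square-and-multiply:
40^1 ≡ 40 (mod 83)
40^2 ≡ 40^2 = 1600 ≡ 23 (mod 83)
40^4 ≡ 23^2 = 529 ≡ 31 (mod 83)
40^8 ≡ 31^2 = 961 ≡ 48 (mod 83)
40^16 ≡ 48^2 = 2304 ≡ 63 (mod 83)
40^32 ≡ 63^2 = 3969 ≡ 68 (mod 83)
40^64 ≡ 68^2 = 4624 ≡ 59 (mod 83)
40^128 ≡ 59^2 = 3481 ≡ 78 (mod 83)
40^256 ≡ 78^2 = 6084 ≡ 25 (mod 83)
40^512 ≡ 25^2 = 625 ≡ 44 (mod 83)
40^1024 ≡ 44^2 = 1936 ≡ 27 (mod 83)
40^1998 = 40^1024 * 40^512 * 40^256 * 40^128 * 40^64 * 40^8 * 40^4 * 40^2 ≡ 27 * 44 * 25 * 78 * 59 * 48 * 31 * 23 (mod 83).
Accumulate the product:
27 * 44 = 1188 ≡ 26
26 * 25 = 650 ≡ 69
69 * 78 = 5382 ≡ 70
70 * 59 = 4130 ≡ 63
63 * 48 = 3024 ≡ 36
36 * 31 = 1116 ≡ 37
37 * 23 = 851 ≡ 21

21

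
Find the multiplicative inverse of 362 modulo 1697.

Apply the Euclidean algorithm and back-substitute:
1697 = 4*362 + 249
362 = 1*249 + 113
249 = 2*113 + 23
113 = 4*23 + 21
23 = 1*21 + 2
21 = 10*2 + 1
2 = 2*1 + 0
gcd(362, 1697) = 1, so the inverse exists.
Back-substitute for 1:
1 = 1*21 − 10*2
  = −10*23 + 11*21
  = 11*113 − 54*23
  = −54*249 + 119*113
  = 119*362 − 173*249
  = −173*1697 + 811*362
So 362⁻¹ ≡ 811 (mod 1697).

811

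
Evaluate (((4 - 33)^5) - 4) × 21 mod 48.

27

4 - 33 = -29 ≡ 19 (mod 48)
(19)^5 ≡ 19 (mod 48)
19 - 4 = 15
15 × 21 = 315 ≡ 27 (mod 48)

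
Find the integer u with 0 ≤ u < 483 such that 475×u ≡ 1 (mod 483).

181

483 = 1×475 + 8
475 = 59×8 + 3
8 = 2×3 + 2
3 = 1×2 + 1
2 = 2×1 + 0
gcd(475, 483) = 1, so the inverse exists.
Back-substitute for 1:
1 = 1×3 − 1×2
  = −1×8 + 3×3
  = 3×475 − 178×8
  = −178×483 + 181×475
So 475⁻¹ ≡ 181 (mod 483).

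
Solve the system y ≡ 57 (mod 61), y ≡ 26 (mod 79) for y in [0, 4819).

3107

61⁻¹ mod 79: 61×57 ≡ 1 (mod 79), so 61⁻¹ ≡ 57.
y = 57 + 61×((26 − 57)×57 mod 79) = 57 + 61×50 = 3107.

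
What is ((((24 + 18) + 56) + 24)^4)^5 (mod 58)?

24

24 + 18 = 42
42 + 56 = 98 ≡ 40 (mod 58)
40 + 24 = 64 ≡ 6 (mod 58)
(6)^4 ≡ 20 (mod 58)
(20)^5 ≡ 24 (mod 58)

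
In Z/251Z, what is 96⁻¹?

By the extended Euclidean algorithm:
251 = 2·96 + 59
96 = 1·59 + 37
59 = 1·37 + 22
37 = 1·22 + 15
22 = 1·15 + 7
15 = 2·7 + 1
7 = 7·1 + 0
gcd(96, 251) = 1, so the inverse exists.
Back-substitute for 1:
1 = 1·15 − 2·7
  = −2·22 + 3·15
  = 3·37 − 5·22
  = −5·59 + 8·37
  = 8·96 − 13·59
  = −13·251 + 34·96
So 96⁻¹ ≡ 34 (mod 251).

34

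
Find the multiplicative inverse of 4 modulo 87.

22

Apply the Euclidean algorithm and back-substitute:
87 = 21×4 + 3
4 = 1×3 + 1
3 = 3×1 + 0
gcd(4, 87) = 1, so the inverse exists.
Bézout: 1 = −1×87 + 22×4.
So 4⁻¹ ≡ 22 (mod 87).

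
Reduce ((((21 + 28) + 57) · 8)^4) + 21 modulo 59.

47

21 + 28 = 49
49 + 57 = 106 ≡ 47 (mod 59)
47 · 8 = 376 ≡ 22 (mod 59)
(22)^4 ≡ 26 (mod 59)
26 + 21 = 47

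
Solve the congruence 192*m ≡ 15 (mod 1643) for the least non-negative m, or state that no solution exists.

1258

gcd(192, 1643) = 1, so a unique solution mod 1643 exists.
192⁻¹ ≡ 522 (mod 1643).
m ≡ 522*15 ≡ 1258 (mod 1643).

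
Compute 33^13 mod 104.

33

By square-and-multiply:
13 in binary is 1101, i.e. 13 = 8 + 4 + 1.
33^1 ≡ 33 (mod 104)
33^2 ≡ 33^2 = 1089 ≡ 49 (mod 104)
33^4 ≡ 49^2 = 2401 ≡ 9 (mod 104)
33^8 ≡ 9^2 = 81 (mod 104)
33^13 = 33^8 * 33^4 * 33^1 ≡ 81 * 9 * 33 (mod 104).
Accumulate the product:
81 * 9 = 729 ≡ 1
1 * 33 = 33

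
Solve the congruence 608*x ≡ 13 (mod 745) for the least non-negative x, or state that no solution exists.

386

gcd(608, 745) = 1, so a unique solution mod 745 exists.
608⁻¹ ≡ 87 (mod 745).
x ≡ 87*13 ≡ 386 (mod 745).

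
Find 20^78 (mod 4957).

2377

78 in binary is 1001110, i.e. 78 = 64 + 8 + 4 + 2.
20^1 ≡ 20 (mod 4957)
20^2 ≡ 20^2 = 400 (mod 4957)
20^4 ≡ 400^2 = 160000 ≡ 1376 (mod 4957)
20^8 ≡ 1376^2 = 1893376 ≡ 4759 (mod 4957)
20^16 ≡ 4759^2 = 22648081 ≡ 4505 (mod 4957)
20^32 ≡ 4505^2 = 20295025 ≡ 1067 (mod 4957)
20^64 ≡ 1067^2 = 1138489 ≡ 3336 (mod 4957)
20^78 = 20^64 · 20^8 · 20^4 · 20^2 ≡ 3336 · 4759 · 1376 · 400 (mod 4957).
Accumulate the product:
3336 · 4759 = 15876024 ≡ 3710
3710 · 1376 = 5104960 ≡ 4207
4207 · 400 = 1682800 ≡ 2377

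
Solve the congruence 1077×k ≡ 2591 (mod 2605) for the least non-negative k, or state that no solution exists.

208

gcd(1077, 2605) = 1, so a unique solution mod 2605 exists.
1077⁻¹ ≡ 2218 (mod 2605).
k ≡ 2218×2591 ≡ 208 (mod 2605).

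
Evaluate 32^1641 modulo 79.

By square-and-multiply:
1641 in binary is 11001101001, i.e. 1641 = 1024 + 512 + 64 + 32 + 8 + 1.
32^1 ≡ 32 (mod 79)
32^2 ≡ 32^2 = 1024 ≡ 76 (mod 79)
32^4 ≡ 76^2 = 5776 ≡ 9 (mod 79)
32^8 ≡ 9^2 = 81 ≡ 2 (mod 79)
32^16 ≡ 2^2 = 4 (mod 79)
32^32 ≡ 4^2 = 16 (mod 79)
32^64 ≡ 16^2 = 256 ≡ 19 (mod 79)
32^128 ≡ 19^2 = 361 ≡ 45 (mod 79)
32^256 ≡ 45^2 = 2025 ≡ 50 (mod 79)
32^512 ≡ 50^2 = 2500 ≡ 51 (mod 79)
32^1024 ≡ 51^2 = 2601 ≡ 73 (mod 79)
32^1641 = 32^1024 × 32^512 × 32^64 × 32^32 × 32^8 × 32^1 ≡ 73 × 51 × 19 × 16 × 2 × 32 (mod 79).
Accumulate the product:
73 × 51 = 3723 ≡ 10
10 × 19 = 190 ≡ 32
32 × 16 = 512 ≡ 38
38 × 2 = 76
76 × 32 = 2432 ≡ 62

62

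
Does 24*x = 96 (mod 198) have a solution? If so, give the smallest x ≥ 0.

gcd(24, 198) = 6, and 6 | 96, so solutions exist.
Divide through by 6: 4*x ≡ 16 mod 33.
4⁻¹ ≡ 25 (mod 33).
x ≡ 25*16 ≡ 4 (mod 33).
The smallest non-negative solution is x = 4.

4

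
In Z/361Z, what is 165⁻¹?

By the extended Euclidean algorithm:
361 = 2×165 + 31
165 = 5×31 + 10
31 = 3×10 + 1
10 = 10×1 + 0
gcd(165, 361) = 1, so the inverse exists.
Bézout: 1 = 16×361 − 35×165.
So 165⁻¹ ≡ −35 ≡ 326 (mod 361).

326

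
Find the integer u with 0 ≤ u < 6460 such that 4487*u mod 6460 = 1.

6460 = 1*4487 + 1973
4487 = 2*1973 + 541
1973 = 3*541 + 350
541 = 1*350 + 191
350 = 1*191 + 159
191 = 1*159 + 32
159 = 4*32 + 31
32 = 1*31 + 1
31 = 31*1 + 0
gcd(4487, 6460) = 1, so the inverse exists.
Bézout: 1 = −141*6460 + 203*4487.
So 4487⁻¹ ≡ 203 (mod 6460).

203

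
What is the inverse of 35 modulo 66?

17

Run the extended Euclidean algorithm:
66 = 1×35 + 31
35 = 1×31 + 4
31 = 7×4 + 3
4 = 1×3 + 1
3 = 3×1 + 0
gcd(35, 66) = 1, so the inverse exists.
Bézout: 1 = −9×66 + 17×35.
So 35⁻¹ ≡ 17 (mod 66).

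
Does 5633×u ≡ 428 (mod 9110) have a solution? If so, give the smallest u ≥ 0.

gcd(5633, 9110) = 1, so a unique solution mod 9110 exists.
5633⁻¹ ≡ 6317 (mod 9110).
u ≡ 6317×428 ≡ 7116 (mod 9110).

7116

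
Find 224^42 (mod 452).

42 in binary is 101010, i.e. 42 = 32 + 8 + 2.
224^1 ≡ 224 (mod 452)
224^2 ≡ 224^2 = 50176 ≡ 4 (mod 452)
224^4 ≡ 4^2 = 16 (mod 452)
224^8 ≡ 16^2 = 256 (mod 452)
224^16 ≡ 256^2 = 65536 ≡ 448 (mod 452)
224^32 ≡ 448^2 = 200704 ≡ 16 (mod 452)
224^42 = 224^32 · 224^8 · 224^2 ≡ 16 · 256 · 4 (mod 452).
Accumulate the product:
16 · 256 = 4096 ≡ 28
28 · 4 = 112

112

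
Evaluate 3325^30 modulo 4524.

1405

30 in binary is 11110, i.e. 30 = 16 + 8 + 4 + 2.
3325^1 ≡ 3325 (mod 4524)
3325^2 ≡ 3325^2 = 11055625 ≡ 3493 (mod 4524)
3325^4 ≡ 3493^2 = 12201049 ≡ 4345 (mod 4524)
3325^8 ≡ 4345^2 = 18879025 ≡ 373 (mod 4524)
3325^16 ≡ 373^2 = 139129 ≡ 3409 (mod 4524)
3325^30 = 3325^16 · 3325^8 · 3325^4 · 3325^2 ≡ 3409 · 373 · 4345 · 3493 (mod 4524).
Accumulate the product:
3409 · 373 = 1271557 ≡ 313
313 · 4345 = 1359985 ≡ 2785
2785 · 3493 = 9728005 ≡ 1405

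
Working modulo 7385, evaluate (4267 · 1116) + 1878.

4267 · 1116 = 4761972 ≡ 6032 (mod 7385)
6032 + 1878 = 7910 ≡ 525 (mod 7385)

525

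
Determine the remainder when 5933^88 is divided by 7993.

88 in binary is 1011000, i.e. 88 = 64 + 16 + 8.
5933^1 ≡ 5933 (mod 7993)
5933^2 ≡ 5933^2 = 35200489 ≡ 7310 (mod 7993)
5933^4 ≡ 7310^2 = 53436100 ≡ 2895 (mod 7993)
5933^8 ≡ 2895^2 = 8381025 ≡ 4361 (mod 7993)
5933^16 ≡ 4361^2 = 19018321 ≡ 2974 (mod 7993)
5933^32 ≡ 2974^2 = 8844676 ≡ 4418 (mod 7993)
5933^64 ≡ 4418^2 = 19518724 ≡ 7811 (mod 7993)
5933^88 = 5933^64 × 5933^16 × 5933^8 ≡ 7811 × 2974 × 4361 (mod 7993).
Accumulate the product:
7811 × 2974 = 23229914 ≡ 2256
2256 × 4361 = 9838416 ≡ 7026

7026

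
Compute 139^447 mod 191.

166

Compute successive squares:
447 in binary is 110111111, i.e. 447 = 256 + 128 + 32 + 16 + 8 + 4 + 2 + 1.
139^1 ≡ 139 (mod 191)
139^2 ≡ 139^2 = 19321 ≡ 30 (mod 191)
139^4 ≡ 30^2 = 900 ≡ 136 (mod 191)
139^8 ≡ 136^2 = 18496 ≡ 160 (mod 191)
139^16 ≡ 160^2 = 25600 ≡ 6 (mod 191)
139^32 ≡ 6^2 = 36 (mod 191)
139^64 ≡ 36^2 = 1296 ≡ 150 (mod 191)
139^128 ≡ 150^2 = 22500 ≡ 153 (mod 191)
139^256 ≡ 153^2 = 23409 ≡ 107 (mod 191)
139^447 = 139^256 × 139^128 × 139^32 × 139^16 × 139^8 × 139^4 × 139^2 × 139^1 ≡ 107 × 153 × 36 × 6 × 160 × 136 × 30 × 139 (mod 191).
Accumulate the product:
107 × 153 = 16371 ≡ 136
136 × 36 = 4896 ≡ 121
121 × 6 = 726 ≡ 153
153 × 160 = 24480 ≡ 32
32 × 136 = 4352 ≡ 150
150 × 30 = 4500 ≡ 107
107 × 139 = 14873 ≡ 166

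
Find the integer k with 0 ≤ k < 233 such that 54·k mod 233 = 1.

82

Run the extended Euclidean algorithm:
233 = 4×54 + 17
54 = 3×17 + 3
17 = 5×3 + 2
3 = 1×2 + 1
2 = 2×1 + 0
gcd(54, 233) = 1, so the inverse exists.
Bézout: 1 = −19×233 + 82×54.
So 54⁻¹ ≡ 82 (mod 233).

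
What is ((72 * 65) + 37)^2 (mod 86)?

83

72 * 65 = 4680 ≡ 36 (mod 86)
36 + 37 = 73
(73)^2 ≡ 83 (mod 86)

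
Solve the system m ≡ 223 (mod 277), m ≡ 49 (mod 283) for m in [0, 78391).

277⁻¹ mod 283: 277×47 ≡ 1 (mod 283), so 277⁻¹ ≡ 47.
m = 223 + 277×((49 − 223)×47 mod 283) = 223 + 277×29 = 8256.
Check: 8256 mod 277 = 223, 8256 mod 283 = 49. ✓

8256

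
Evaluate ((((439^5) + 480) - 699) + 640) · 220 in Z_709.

333

(439)^5 ≡ 557 (mod 709)
557 + 480 = 1037 ≡ 328 (mod 709)
328 - 699 = -371 ≡ 338 (mod 709)
338 + 640 = 978 ≡ 269 (mod 709)
269 · 220 = 59180 ≡ 333 (mod 709)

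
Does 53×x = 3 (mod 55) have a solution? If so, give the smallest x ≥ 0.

26

gcd(53, 55) = 1, so a unique solution mod 55 exists.
53⁻¹ ≡ 27 (mod 55).
x ≡ 27×3 ≡ 26 (mod 55).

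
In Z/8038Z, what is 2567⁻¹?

3053

8038 = 3×2567 + 337
2567 = 7×337 + 208
337 = 1×208 + 129
208 = 1×129 + 79
129 = 1×79 + 50
79 = 1×50 + 29
50 = 1×29 + 21
29 = 1×21 + 8
21 = 2×8 + 5
8 = 1×5 + 3
5 = 1×3 + 2
3 = 1×2 + 1
2 = 2×1 + 0
gcd(2567, 8038) = 1, so the inverse exists.
Back-substitute for 1:
1 = 1×3 − 1×2
  = −1×5 + 2×3
  = 2×8 − 3×5
  = −3×21 + 8×8
  = 8×29 − 11×21
  = −11×50 + 19×29
  = 19×79 − 30×50
  = −30×129 + 49×79
  = 49×208 − 79×129
  = −79×337 + 128×208
  = 128×2567 − 975×337
  = −975×8038 + 3053×2567
So 2567⁻¹ ≡ 3053 (mod 8038).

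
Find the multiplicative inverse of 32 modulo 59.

Apply the Euclidean algorithm and back-substitute:
59 = 1×32 + 27
32 = 1×27 + 5
27 = 5×5 + 2
5 = 2×2 + 1
2 = 2×1 + 0
gcd(32, 59) = 1, so the inverse exists.
Back-substitute for 1:
1 = 1×5 − 2×2
  = −2×27 + 11×5
  = 11×32 − 13×27
  = −13×59 + 24×32
So 32⁻¹ ≡ 24 (mod 59).

24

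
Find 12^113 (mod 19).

Compute successive squares:
12^1 ≡ 12 (mod 19)
12^2 ≡ 12^2 = 144 ≡ 11 (mod 19)
12^4 ≡ 11^2 = 121 ≡ 7 (mod 19)
12^8 ≡ 7^2 = 49 ≡ 11 (mod 19)
12^16 ≡ 11^2 = 121 ≡ 7 (mod 19)
12^32 ≡ 7^2 = 49 ≡ 11 (mod 19)
12^64 ≡ 11^2 = 121 ≡ 7 (mod 19)
12^113 = 12^64 * 12^32 * 12^16 * 12^1 ≡ 7 * 11 * 7 * 12 (mod 19).
Accumulate the product:
7 * 11 = 77 ≡ 1
1 * 7 = 7
7 * 12 = 84 ≡ 8

8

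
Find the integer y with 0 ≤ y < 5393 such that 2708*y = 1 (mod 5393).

938

5393 = 1·2708 + 2685
2708 = 1·2685 + 23
2685 = 116·23 + 17
23 = 1·17 + 6
17 = 2·6 + 5
6 = 1·5 + 1
5 = 5·1 + 0
gcd(2708, 5393) = 1, so the inverse exists.
Back-substitute for 1:
1 = 1·6 − 1·5
  = −1·17 + 3·6
  = 3·23 − 4·17
  = −4·2685 + 467·23
  = 467·2708 − 471·2685
  = −471·5393 + 938·2708
So 2708⁻¹ ≡ 938 (mod 5393).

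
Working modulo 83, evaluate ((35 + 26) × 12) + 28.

35 + 26 = 61
61 × 12 = 732 ≡ 68 (mod 83)
68 + 28 = 96 ≡ 13 (mod 83)

13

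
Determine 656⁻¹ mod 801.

116

Run the extended Euclidean algorithm:
801 = 1×656 + 145
656 = 4×145 + 76
145 = 1×76 + 69
76 = 1×69 + 7
69 = 9×7 + 6
7 = 1×6 + 1
6 = 6×1 + 0
gcd(656, 801) = 1, so the inverse exists.
Back-substitute for 1:
1 = 1×7 − 1×6
  = −1×69 + 10×7
  = 10×76 − 11×69
  = −11×145 + 21×76
  = 21×656 − 95×145
  = −95×801 + 116×656
So 656⁻¹ ≡ 116 (mod 801).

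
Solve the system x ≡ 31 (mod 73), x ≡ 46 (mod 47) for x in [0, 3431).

469

73⁻¹ mod 47: 73*38 ≡ 1 (mod 47), so 73⁻¹ ≡ 38.
x = 31 + 73*((46 − 31)*38 mod 47) = 31 + 73*6 = 469.
Check: 469 mod 73 = 31, 469 mod 47 = 46. ✓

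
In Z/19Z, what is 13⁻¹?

19 = 1·13 + 6
13 = 2·6 + 1
6 = 6·1 + 0
gcd(13, 19) = 1, so the inverse exists.
Back-substitute for 1:
1 = 1·13 − 2·6
  = −2·19 + 3·13
So 13⁻¹ ≡ 3 (mod 19).

3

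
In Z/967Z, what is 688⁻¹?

305

Run the extended Euclidean algorithm:
967 = 1*688 + 279
688 = 2*279 + 130
279 = 2*130 + 19
130 = 6*19 + 16
19 = 1*16 + 3
16 = 5*3 + 1
3 = 3*1 + 0
gcd(688, 967) = 1, so the inverse exists.
Back-substitute for 1:
1 = 1*16 − 5*3
  = −5*19 + 6*16
  = 6*130 − 41*19
  = −41*279 + 88*130
  = 88*688 − 217*279
  = −217*967 + 305*688
So 688⁻¹ ≡ 305 (mod 967).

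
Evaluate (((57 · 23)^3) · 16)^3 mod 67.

58

57 · 23 = 1311 ≡ 38 (mod 67)
(38)^3 ≡ 66 (mod 67)
66 · 16 = 1056 ≡ 51 (mod 67)
(51)^3 ≡ 58 (mod 67)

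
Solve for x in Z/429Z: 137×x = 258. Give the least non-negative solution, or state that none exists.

243

gcd(137, 429) = 1, so a unique solution mod 429 exists.
137⁻¹ ≡ 119 (mod 429).
x ≡ 119×258 ≡ 243 (mod 429).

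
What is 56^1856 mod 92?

48

Using repeated squaring:
1856 in binary is 11101000000, i.e. 1856 = 1024 + 512 + 256 + 64.
56^1 ≡ 56 (mod 92)
56^2 ≡ 56^2 = 3136 ≡ 8 (mod 92)
56^4 ≡ 8^2 = 64 (mod 92)
56^8 ≡ 64^2 = 4096 ≡ 48 (mod 92)
56^16 ≡ 48^2 = 2304 ≡ 4 (mod 92)
56^32 ≡ 4^2 = 16 (mod 92)
56^64 ≡ 16^2 = 256 ≡ 72 (mod 92)
56^128 ≡ 72^2 = 5184 ≡ 32 (mod 92)
56^256 ≡ 32^2 = 1024 ≡ 12 (mod 92)
56^512 ≡ 12^2 = 144 ≡ 52 (mod 92)
56^1024 ≡ 52^2 = 2704 ≡ 36 (mod 92)
56^1856 = 56^1024 * 56^512 * 56^256 * 56^64 ≡ 36 * 52 * 12 * 72 (mod 92).
Accumulate the product:
36 * 52 = 1872 ≡ 32
32 * 12 = 384 ≡ 16
16 * 72 = 1152 ≡ 48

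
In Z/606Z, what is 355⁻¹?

606 = 1×355 + 251
355 = 1×251 + 104
251 = 2×104 + 43
104 = 2×43 + 18
43 = 2×18 + 7
18 = 2×7 + 4
7 = 1×4 + 3
4 = 1×3 + 1
3 = 3×1 + 0
gcd(355, 606) = 1, so the inverse exists.
Back-substitute for 1:
1 = 1×4 − 1×3
  = −1×7 + 2×4
  = 2×18 − 5×7
  = −5×43 + 12×18
  = 12×104 − 29×43
  = −29×251 + 70×104
  = 70×355 − 99×251
  = −99×606 + 169×355
So 355⁻¹ ≡ 169 (mod 606).

169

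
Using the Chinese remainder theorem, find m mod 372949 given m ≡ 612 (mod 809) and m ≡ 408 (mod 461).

809⁻¹ mod 461: 809×359 ≡ 1 (mod 461), so 809⁻¹ ≡ 359.
m = 612 + 809×((408 − 612)×359 mod 461) = 612 + 809×63 = 51579.

51579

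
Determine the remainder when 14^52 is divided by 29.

Using repeated squaring:
52 in binary is 110100, i.e. 52 = 32 + 16 + 4.
14^1 ≡ 14 (mod 29)
14^2 ≡ 14^2 = 196 ≡ 22 (mod 29)
14^4 ≡ 22^2 = 484 ≡ 20 (mod 29)
14^8 ≡ 20^2 = 400 ≡ 23 (mod 29)
14^16 ≡ 23^2 = 529 ≡ 7 (mod 29)
14^32 ≡ 7^2 = 49 ≡ 20 (mod 29)
14^52 = 14^32 * 14^16 * 14^4 ≡ 20 * 7 * 20 (mod 29).
Accumulate the product:
20 * 7 = 140 ≡ 24
24 * 20 = 480 ≡ 16

16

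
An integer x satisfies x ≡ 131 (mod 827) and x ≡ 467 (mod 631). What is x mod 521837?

150645

827⁻¹ mod 631: 827*132 ≡ 1 (mod 631), so 827⁻¹ ≡ 132.
x = 131 + 827*((467 − 131)*132 mod 631) = 131 + 827*182 = 150645.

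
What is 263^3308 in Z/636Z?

625

Using repeated squaring:
3308 in binary is 110011101100, i.e. 3308 = 2048 + 1024 + 128 + 64 + 32 + 8 + 4.
263^1 ≡ 263 (mod 636)
263^2 ≡ 263^2 = 69169 ≡ 481 (mod 636)
263^4 ≡ 481^2 = 231361 ≡ 493 (mod 636)
263^8 ≡ 493^2 = 243049 ≡ 97 (mod 636)
263^16 ≡ 97^2 = 9409 ≡ 505 (mod 636)
263^32 ≡ 505^2 = 255025 ≡ 625 (mod 636)
263^64 ≡ 625^2 = 390625 ≡ 121 (mod 636)
263^128 ≡ 121^2 = 14641 ≡ 13 (mod 636)
263^256 ≡ 13^2 = 169 (mod 636)
263^512 ≡ 169^2 = 28561 ≡ 577 (mod 636)
263^1024 ≡ 577^2 = 332929 ≡ 301 (mod 636)
263^2048 ≡ 301^2 = 90601 ≡ 289 (mod 636)
263^3308 = 263^2048 × 263^1024 × 263^128 × 263^64 × 263^32 × 263^8 × 263^4 ≡ 289 × 301 × 13 × 121 × 625 × 97 × 493 (mod 636).
Accumulate the product:
289 × 301 = 86989 ≡ 493
493 × 13 = 6409 ≡ 49
49 × 121 = 5929 ≡ 205
205 × 625 = 128125 ≡ 289
289 × 97 = 28033 ≡ 49
49 × 493 = 24157 ≡ 625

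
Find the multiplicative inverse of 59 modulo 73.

By the extended Euclidean algorithm:
73 = 1×59 + 14
59 = 4×14 + 3
14 = 4×3 + 2
3 = 1×2 + 1
2 = 2×1 + 0
gcd(59, 73) = 1, so the inverse exists.
Bézout: 1 = −21×73 + 26×59.
So 59⁻¹ ≡ 26 (mod 73).

26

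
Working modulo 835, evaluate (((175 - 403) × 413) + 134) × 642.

735

175 - 403 = -228 ≡ 607 (mod 835)
607 × 413 = 250691 ≡ 191 (mod 835)
191 + 134 = 325
325 × 642 = 208650 ≡ 735 (mod 835)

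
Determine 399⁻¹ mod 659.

Apply the Euclidean algorithm and back-substitute:
659 = 1*399 + 260
399 = 1*260 + 139
260 = 1*139 + 121
139 = 1*121 + 18
121 = 6*18 + 13
18 = 1*13 + 5
13 = 2*5 + 3
5 = 1*3 + 2
3 = 1*2 + 1
2 = 2*1 + 0
gcd(399, 659) = 1, so the inverse exists.
Back-substitute for 1:
1 = 1*3 − 1*2
  = −1*5 + 2*3
  = 2*13 − 5*5
  = −5*18 + 7*13
  = 7*121 − 47*18
  = −47*139 + 54*121
  = 54*260 − 101*139
  = −101*399 + 155*260
  = 155*659 − 256*399
So 399⁻¹ ≡ −256 ≡ 403 (mod 659).

403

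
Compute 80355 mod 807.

80355 = 99·807 + 462, so 80355 ≡ 462 (mod 807).

462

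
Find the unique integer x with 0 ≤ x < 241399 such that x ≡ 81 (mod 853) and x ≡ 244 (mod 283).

853⁻¹ mod 283: 853*71 ≡ 1 (mod 283), so 853⁻¹ ≡ 71.
x = 81 + 853*((244 − 81)*71 mod 283) = 81 + 853*253 = 215890.

215890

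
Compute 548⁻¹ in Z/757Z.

297

By the extended Euclidean algorithm:
757 = 1×548 + 209
548 = 2×209 + 130
209 = 1×130 + 79
130 = 1×79 + 51
79 = 1×51 + 28
51 = 1×28 + 23
28 = 1×23 + 5
23 = 4×5 + 3
5 = 1×3 + 2
3 = 1×2 + 1
2 = 2×1 + 0
gcd(548, 757) = 1, so the inverse exists.
Bézout: 1 = −215×757 + 297×548.
So 548⁻¹ ≡ 297 (mod 757).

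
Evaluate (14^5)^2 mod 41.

(14)^5 ≡ 27 (mod 41)
(27)^2 ≡ 32 (mod 41)

32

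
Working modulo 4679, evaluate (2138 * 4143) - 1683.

3383

2138 * 4143 = 8857734 ≡ 387 (mod 4679)
387 - 1683 = -1296 ≡ 3383 (mod 4679)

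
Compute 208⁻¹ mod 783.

64

By the extended Euclidean algorithm:
783 = 3*208 + 159
208 = 1*159 + 49
159 = 3*49 + 12
49 = 4*12 + 1
12 = 12*1 + 0
gcd(208, 783) = 1, so the inverse exists.
Back-substitute for 1:
1 = 1*49 − 4*12
  = −4*159 + 13*49
  = 13*208 − 17*159
  = −17*783 + 64*208
So 208⁻¹ ≡ 64 (mod 783).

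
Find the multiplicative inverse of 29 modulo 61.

61 = 2·29 + 3
29 = 9·3 + 2
3 = 1·2 + 1
2 = 2·1 + 0
gcd(29, 61) = 1, so the inverse exists.
Back-substitute for 1:
1 = 1·3 − 1·2
  = −1·29 + 10·3
  = 10·61 − 21·29
So 29⁻¹ ≡ −21 ≡ 40 (mod 61).

40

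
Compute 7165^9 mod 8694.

7939

9 in binary is 1001, i.e. 9 = 8 + 1.
7165^1 ≡ 7165 (mod 8694)
7165^2 ≡ 7165^2 = 51337225 ≡ 7849 (mod 8694)
7165^4 ≡ 7849^2 = 61606801 ≡ 1117 (mod 8694)
7165^8 ≡ 1117^2 = 1247689 ≡ 4447 (mod 8694)
7165^9 = 7165^8 · 7165^1 ≡ 4447 · 7165 (mod 8694).
4447 · 7165 = 31862755 ≡ 7939 (mod 8694).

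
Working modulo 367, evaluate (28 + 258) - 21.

265

28 + 258 = 286
286 - 21 = 265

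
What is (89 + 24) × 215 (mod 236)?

223

89 + 24 = 113
113 × 215 = 24295 ≡ 223 (mod 236)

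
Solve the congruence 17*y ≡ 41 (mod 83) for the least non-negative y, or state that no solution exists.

gcd(17, 83) = 1, so a unique solution mod 83 exists.
17⁻¹ ≡ 44 (mod 83).
y ≡ 44*41 ≡ 61 (mod 83).

61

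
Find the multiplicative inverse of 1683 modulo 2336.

347

2336 = 1*1683 + 653
1683 = 2*653 + 377
653 = 1*377 + 276
377 = 1*276 + 101
276 = 2*101 + 74
101 = 1*74 + 27
74 = 2*27 + 20
27 = 1*20 + 7
20 = 2*7 + 6
7 = 1*6 + 1
6 = 6*1 + 0
gcd(1683, 2336) = 1, so the inverse exists.
Back-substitute for 1:
1 = 1*7 − 1*6
  = −1*20 + 3*7
  = 3*27 − 4*20
  = −4*74 + 11*27
  = 11*101 − 15*74
  = −15*276 + 41*101
  = 41*377 − 56*276
  = −56*653 + 97*377
  = 97*1683 − 250*653
  = −250*2336 + 347*1683
So 1683⁻¹ ≡ 347 (mod 2336).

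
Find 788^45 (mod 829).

45 in binary is 101101, i.e. 45 = 32 + 8 + 4 + 1.
788^1 ≡ 788 (mod 829)
788^2 ≡ 788^2 = 620944 ≡ 23 (mod 829)
788^4 ≡ 23^2 = 529 (mod 829)
788^8 ≡ 529^2 = 279841 ≡ 468 (mod 829)
788^16 ≡ 468^2 = 219024 ≡ 168 (mod 829)
788^32 ≡ 168^2 = 28224 ≡ 38 (mod 829)
788^45 = 788^32 * 788^8 * 788^4 * 788^1 ≡ 38 * 468 * 529 * 788 (mod 829).
Accumulate the product:
38 * 468 = 17784 ≡ 375
375 * 529 = 198375 ≡ 244
244 * 788 = 192272 ≡ 773

773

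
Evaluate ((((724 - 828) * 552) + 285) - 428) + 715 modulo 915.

809

724 - 828 = -104 ≡ 811 (mod 915)
811 * 552 = 447672 ≡ 237 (mod 915)
237 + 285 = 522
522 - 428 = 94
94 + 715 = 809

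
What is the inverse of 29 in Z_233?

225

233 = 8·29 + 1
29 = 29·1 + 0
gcd(29, 233) = 1, so the inverse exists.
Bézout: 1 = 1·233 − 8·29.
So 29⁻¹ ≡ −8 ≡ 225 (mod 233).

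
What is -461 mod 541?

-461 = -1·541 + 80, so -461 ≡ 80 (mod 541).

80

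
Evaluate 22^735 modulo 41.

Using repeated squaring:
735 in binary is 1011011111, i.e. 735 = 512 + 128 + 64 + 16 + 8 + 4 + 2 + 1.
22^1 ≡ 22 (mod 41)
22^2 ≡ 22^2 = 484 ≡ 33 (mod 41)
22^4 ≡ 33^2 = 1089 ≡ 23 (mod 41)
22^8 ≡ 23^2 = 529 ≡ 37 (mod 41)
22^16 ≡ 37^2 = 1369 ≡ 16 (mod 41)
22^32 ≡ 16^2 = 256 ≡ 10 (mod 41)
22^64 ≡ 10^2 = 100 ≡ 18 (mod 41)
22^128 ≡ 18^2 = 324 ≡ 37 (mod 41)
22^256 ≡ 37^2 = 1369 ≡ 16 (mod 41)
22^512 ≡ 16^2 = 256 ≡ 10 (mod 41)
22^735 = 22^512 · 22^128 · 22^64 · 22^16 · 22^8 · 22^4 · 22^2 · 22^1 ≡ 10 · 37 · 18 · 16 · 37 · 23 · 33 · 22 (mod 41).
Accumulate the product:
10 · 37 = 370 ≡ 1
1 · 18 = 18
18 · 16 = 288 ≡ 1
1 · 37 = 37
37 · 23 = 851 ≡ 31
31 · 33 = 1023 ≡ 39
39 · 22 = 858 ≡ 38

38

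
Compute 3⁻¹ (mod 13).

By the extended Euclidean algorithm:
13 = 4×3 + 1
3 = 3×1 + 0
gcd(3, 13) = 1, so the inverse exists.
Back-substitute for 1:
1 = 1×13 − 4×3
So 3⁻¹ ≡ −4 ≡ 9 (mod 13).

9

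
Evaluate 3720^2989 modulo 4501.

1991

By square-and-multiply:
2989 in binary is 101110101101, i.e. 2989 = 2048 + 512 + 256 + 128 + 32 + 8 + 4 + 1.
3720^1 ≡ 3720 (mod 4501)
3720^2 ≡ 3720^2 = 13838400 ≡ 2326 (mod 4501)
3720^4 ≡ 2326^2 = 5410276 ≡ 74 (mod 4501)
3720^8 ≡ 74^2 = 5476 ≡ 975 (mod 4501)
3720^16 ≡ 975^2 = 950625 ≡ 914 (mod 4501)
3720^32 ≡ 914^2 = 835396 ≡ 2711 (mod 4501)
3720^64 ≡ 2711^2 = 7349521 ≡ 3889 (mod 4501)
3720^128 ≡ 3889^2 = 15124321 ≡ 961 (mod 4501)
3720^256 ≡ 961^2 = 923521 ≡ 816 (mod 4501)
3720^512 ≡ 816^2 = 665856 ≡ 4209 (mod 4501)
3720^1024 ≡ 4209^2 = 17715681 ≡ 4246 (mod 4501)
3720^2048 ≡ 4246^2 = 18028516 ≡ 2011 (mod 4501)
3720^2989 = 3720^2048 * 3720^512 * 3720^256 * 3720^128 * 3720^32 * 3720^8 * 3720^4 * 3720^1 ≡ 2011 * 4209 * 816 * 961 * 2711 * 975 * 74 * 3720 (mod 4501).
Accumulate the product:
2011 * 4209 = 8464299 ≡ 2419
2419 * 816 = 1973904 ≡ 2466
2466 * 961 = 2369826 ≡ 2300
2300 * 2711 = 6235300 ≡ 1415
1415 * 975 = 1379625 ≡ 2319
2319 * 74 = 171606 ≡ 568
568 * 3720 = 2112960 ≡ 1991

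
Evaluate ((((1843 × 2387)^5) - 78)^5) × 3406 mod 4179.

206

1843 × 2387 = 4399241 ≡ 2933 (mod 4179)
(2933)^5 ≡ 791 (mod 4179)
791 - 78 = 713
(713)^5 ≡ 1973 (mod 4179)
1973 × 3406 = 6720038 ≡ 206 (mod 4179)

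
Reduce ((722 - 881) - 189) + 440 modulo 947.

722 - 881 = -159 ≡ 788 (mod 947)
788 - 189 = 599
599 + 440 = 1039 ≡ 92 (mod 947)

92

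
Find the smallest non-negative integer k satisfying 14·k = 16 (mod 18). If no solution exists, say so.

5

gcd(14, 18) = 2, and 2 | 16, so solutions exist.
Divide through by 2: 7·k ≡ 8 mod 9.
7⁻¹ ≡ 4 (mod 9).
k ≡ 4·8 ≡ 5 (mod 9).
The smallest non-negative solution is k = 5.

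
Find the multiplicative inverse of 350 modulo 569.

569 = 1*350 + 219
350 = 1*219 + 131
219 = 1*131 + 88
131 = 1*88 + 43
88 = 2*43 + 2
43 = 21*2 + 1
2 = 2*1 + 0
gcd(350, 569) = 1, so the inverse exists.
Bézout: 1 = −171*569 + 278*350.
So 350⁻¹ ≡ 278 (mod 569).

278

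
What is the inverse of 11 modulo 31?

17

Apply the Euclidean algorithm and back-substitute:
31 = 2·11 + 9
11 = 1·9 + 2
9 = 4·2 + 1
2 = 2·1 + 0
gcd(11, 31) = 1, so the inverse exists.
Back-substitute for 1:
1 = 1·9 − 4·2
  = −4·11 + 5·9
  = 5·31 − 14·11
So 11⁻¹ ≡ −14 ≡ 17 (mod 31).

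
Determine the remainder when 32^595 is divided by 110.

By square-and-multiply:
595 in binary is 1001010011, i.e. 595 = 512 + 64 + 16 + 2 + 1.
32^1 ≡ 32 (mod 110)
32^2 ≡ 32^2 = 1024 ≡ 34 (mod 110)
32^4 ≡ 34^2 = 1156 ≡ 56 (mod 110)
32^8 ≡ 56^2 = 3136 ≡ 56 (mod 110)
32^16 ≡ 56^2 = 3136 ≡ 56 (mod 110)
32^32 ≡ 56^2 = 3136 ≡ 56 (mod 110)
32^64 ≡ 56^2 = 3136 ≡ 56 (mod 110)
32^128 ≡ 56^2 = 3136 ≡ 56 (mod 110)
32^256 ≡ 56^2 = 3136 ≡ 56 (mod 110)
32^512 ≡ 56^2 = 3136 ≡ 56 (mod 110)
32^595 = 32^512 × 32^64 × 32^16 × 32^2 × 32^1 ≡ 56 × 56 × 56 × 34 × 32 (mod 110).
Accumulate the product:
56 × 56 = 3136 ≡ 56
56 × 56 = 3136 ≡ 56
56 × 34 = 1904 ≡ 34
34 × 32 = 1088 ≡ 98

98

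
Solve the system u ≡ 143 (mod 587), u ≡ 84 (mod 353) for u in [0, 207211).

181526

587⁻¹ mod 353: 587·264 ≡ 1 (mod 353), so 587⁻¹ ≡ 264.
u = 143 + 587·((84 − 143)·264 mod 353) = 143 + 587·309 = 181526.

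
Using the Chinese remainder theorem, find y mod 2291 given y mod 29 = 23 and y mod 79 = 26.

29⁻¹ mod 79: 29×30 ≡ 1 (mod 79), so 29⁻¹ ≡ 30.
y = 23 + 29×((26 − 23)×30 mod 79) = 23 + 29×11 = 342.

342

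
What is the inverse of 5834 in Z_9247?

7131

9247 = 1*5834 + 3413
5834 = 1*3413 + 2421
3413 = 1*2421 + 992
2421 = 2*992 + 437
992 = 2*437 + 118
437 = 3*118 + 83
118 = 1*83 + 35
83 = 2*35 + 13
35 = 2*13 + 9
13 = 1*9 + 4
9 = 2*4 + 1
4 = 4*1 + 0
gcd(5834, 9247) = 1, so the inverse exists.
Back-substitute for 1:
1 = 1*9 − 2*4
  = −2*13 + 3*9
  = 3*35 − 8*13
  = −8*83 + 19*35
  = 19*118 − 27*83
  = −27*437 + 100*118
  = 100*992 − 227*437
  = −227*2421 + 554*992
  = 554*3413 − 781*2421
  = −781*5834 + 1335*3413
  = 1335*9247 − 2116*5834
So 5834⁻¹ ≡ −2116 ≡ 7131 (mod 9247).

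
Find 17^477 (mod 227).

By square-and-multiply:
477 in binary is 111011101, i.e. 477 = 256 + 128 + 64 + 16 + 8 + 4 + 1.
17^1 ≡ 17 (mod 227)
17^2 ≡ 17^2 = 289 ≡ 62 (mod 227)
17^4 ≡ 62^2 = 3844 ≡ 212 (mod 227)
17^8 ≡ 212^2 = 44944 ≡ 225 (mod 227)
17^16 ≡ 225^2 = 50625 ≡ 4 (mod 227)
17^32 ≡ 4^2 = 16 (mod 227)
17^64 ≡ 16^2 = 256 ≡ 29 (mod 227)
17^128 ≡ 29^2 = 841 ≡ 160 (mod 227)
17^256 ≡ 160^2 = 25600 ≡ 176 (mod 227)
17^477 = 17^256 * 17^128 * 17^64 * 17^16 * 17^8 * 17^4 * 17^1 ≡ 176 * 160 * 29 * 4 * 225 * 212 * 17 (mod 227).
Accumulate the product:
176 * 160 = 28160 ≡ 12
12 * 29 = 348 ≡ 121
121 * 4 = 484 ≡ 30
30 * 225 = 6750 ≡ 167
167 * 212 = 35404 ≡ 219
219 * 17 = 3723 ≡ 91

91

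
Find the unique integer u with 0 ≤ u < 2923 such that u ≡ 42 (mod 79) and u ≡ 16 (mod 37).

79⁻¹ mod 37: 79*15 ≡ 1 (mod 37), so 79⁻¹ ≡ 15.
u = 42 + 79*((16 − 42)*15 mod 37) = 42 + 79*17 = 1385.

1385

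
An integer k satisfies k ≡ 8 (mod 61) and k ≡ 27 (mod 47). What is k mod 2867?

61⁻¹ mod 47: 61×37 ≡ 1 (mod 47), so 61⁻¹ ≡ 37.
k = 8 + 61×((27 − 8)×37 mod 47) = 8 + 61×45 = 2753.
Check: 2753 mod 61 = 8, 2753 mod 47 = 27. ✓

2753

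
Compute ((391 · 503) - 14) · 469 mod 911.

391 · 503 = 196673 ≡ 808 (mod 911)
808 - 14 = 794
794 · 469 = 372386 ≡ 698 (mod 911)

698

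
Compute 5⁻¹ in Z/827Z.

827 = 165·5 + 2
5 = 2·2 + 1
2 = 2·1 + 0
gcd(5, 827) = 1, so the inverse exists.
Bézout: 1 = −2·827 + 331·5.
So 5⁻¹ ≡ 331 (mod 827).

331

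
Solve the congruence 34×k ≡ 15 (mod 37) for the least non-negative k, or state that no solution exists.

gcd(34, 37) = 1, so a unique solution mod 37 exists.
34⁻¹ ≡ 12 (mod 37).
k ≡ 12×15 ≡ 32 (mod 37).

32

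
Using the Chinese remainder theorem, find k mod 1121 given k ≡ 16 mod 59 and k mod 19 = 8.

901

59⁻¹ mod 19: 59*10 ≡ 1 (mod 19), so 59⁻¹ ≡ 10.
k = 16 + 59*((8 − 16)*10 mod 19) = 16 + 59*15 = 901.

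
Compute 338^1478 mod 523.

By square-and-multiply:
338^1 ≡ 338 (mod 523)
338^2 ≡ 338^2 = 114244 ≡ 230 (mod 523)
338^4 ≡ 230^2 = 52900 ≡ 77 (mod 523)
338^8 ≡ 77^2 = 5929 ≡ 176 (mod 523)
338^16 ≡ 176^2 = 30976 ≡ 119 (mod 523)
338^32 ≡ 119^2 = 14161 ≡ 40 (mod 523)
338^64 ≡ 40^2 = 1600 ≡ 31 (mod 523)
338^128 ≡ 31^2 = 961 ≡ 438 (mod 523)
338^256 ≡ 438^2 = 191844 ≡ 426 (mod 523)
338^512 ≡ 426^2 = 181476 ≡ 518 (mod 523)
338^1024 ≡ 518^2 = 268324 ≡ 25 (mod 523)
338^1478 = 338^1024 * 338^256 * 338^128 * 338^64 * 338^4 * 338^2 ≡ 25 * 426 * 438 * 31 * 77 * 230 (mod 523).
Accumulate the product:
25 * 426 = 10650 ≡ 190
190 * 438 = 83220 ≡ 63
63 * 31 = 1953 ≡ 384
384 * 77 = 29568 ≡ 280
280 * 230 = 64400 ≡ 71

71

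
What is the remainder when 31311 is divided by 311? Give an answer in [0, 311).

31311 = 100*311 + 211, so 31311 ≡ 211 (mod 311).

211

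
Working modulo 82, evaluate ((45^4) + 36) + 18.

23

(45)^4 ≡ 51 (mod 82)
51 + 36 = 87 ≡ 5 (mod 82)
5 + 18 = 23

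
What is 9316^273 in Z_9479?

7654

Using repeated squaring:
273 in binary is 100010001, i.e. 273 = 256 + 16 + 1.
9316^1 ≡ 9316 (mod 9479)
9316^2 ≡ 9316^2 = 86787856 ≡ 7611 (mod 9479)
9316^4 ≡ 7611^2 = 57927321 ≡ 1152 (mod 9479)
9316^8 ≡ 1152^2 = 1327104 ≡ 44 (mod 9479)
9316^16 ≡ 44^2 = 1936 (mod 9479)
9316^32 ≡ 1936^2 = 3748096 ≡ 3891 (mod 9479)
9316^64 ≡ 3891^2 = 15139881 ≡ 1918 (mod 9479)
9316^128 ≡ 1918^2 = 3678724 ≡ 872 (mod 9479)
9316^256 ≡ 872^2 = 760384 ≡ 2064 (mod 9479)
9316^273 = 9316^256 × 9316^16 × 9316^1 ≡ 2064 × 1936 × 9316 (mod 9479).
Accumulate the product:
2064 × 1936 = 3995904 ≡ 5245
5245 × 9316 = 48862420 ≡ 7654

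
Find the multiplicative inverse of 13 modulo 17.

17 = 1*13 + 4
13 = 3*4 + 1
4 = 4*1 + 0
gcd(13, 17) = 1, so the inverse exists.
Bézout: 1 = −3*17 + 4*13.
So 13⁻¹ ≡ 4 (mod 17).

4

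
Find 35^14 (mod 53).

14 in binary is 1110, i.e. 14 = 8 + 4 + 2.
35^1 ≡ 35 (mod 53)
35^2 ≡ 35^2 = 1225 ≡ 6 (mod 53)
35^4 ≡ 6^2 = 36 (mod 53)
35^8 ≡ 36^2 = 1296 ≡ 24 (mod 53)
35^14 = 35^8 * 35^4 * 35^2 ≡ 24 * 36 * 6 (mod 53).
Accumulate the product:
24 * 36 = 864 ≡ 16
16 * 6 = 96 ≡ 43

43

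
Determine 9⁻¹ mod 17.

2

17 = 1·9 + 8
9 = 1·8 + 1
8 = 8·1 + 0
gcd(9, 17) = 1, so the inverse exists.
Bézout: 1 = −1·17 + 2·9.
So 9⁻¹ ≡ 2 (mod 17).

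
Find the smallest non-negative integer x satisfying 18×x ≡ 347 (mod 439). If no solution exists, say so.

190

gcd(18, 439) = 1, so a unique solution mod 439 exists.
18⁻¹ ≡ 122 (mod 439).
x ≡ 122×347 ≡ 190 (mod 439).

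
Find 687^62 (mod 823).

586

62 in binary is 111110, i.e. 62 = 32 + 16 + 8 + 4 + 2.
687^1 ≡ 687 (mod 823)
687^2 ≡ 687^2 = 471969 ≡ 390 (mod 823)
687^4 ≡ 390^2 = 152100 ≡ 668 (mod 823)
687^8 ≡ 668^2 = 446224 ≡ 158 (mod 823)
687^16 ≡ 158^2 = 24964 ≡ 274 (mod 823)
687^32 ≡ 274^2 = 75076 ≡ 183 (mod 823)
687^62 = 687^32 · 687^16 · 687^8 · 687^4 · 687^2 ≡ 183 · 274 · 158 · 668 · 390 (mod 823).
Accumulate the product:
183 · 274 = 50142 ≡ 762
762 · 158 = 120396 ≡ 238
238 · 668 = 158984 ≡ 145
145 · 390 = 56550 ≡ 586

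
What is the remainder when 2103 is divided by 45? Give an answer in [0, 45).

33

2103 = 46*45 + 33, so 2103 ≡ 33 (mod 45).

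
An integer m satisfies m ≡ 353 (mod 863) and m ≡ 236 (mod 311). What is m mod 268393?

13298

863⁻¹ mod 311: 863*271 ≡ 1 (mod 311), so 863⁻¹ ≡ 271.
m = 353 + 863*((236 − 353)*271 mod 311) = 353 + 863*15 = 13298.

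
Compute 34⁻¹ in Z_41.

Run the extended Euclidean algorithm:
41 = 1*34 + 7
34 = 4*7 + 6
7 = 1*6 + 1
6 = 6*1 + 0
gcd(34, 41) = 1, so the inverse exists.
Back-substitute for 1:
1 = 1*7 − 1*6
  = −1*34 + 5*7
  = 5*41 − 6*34
So 34⁻¹ ≡ −6 ≡ 35 (mod 41).

35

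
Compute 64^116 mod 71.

By square-and-multiply:
116 in binary is 1110100, i.e. 116 = 64 + 32 + 16 + 4.
64^1 ≡ 64 (mod 71)
64^2 ≡ 64^2 = 4096 ≡ 49 (mod 71)
64^4 ≡ 49^2 = 2401 ≡ 58 (mod 71)
64^8 ≡ 58^2 = 3364 ≡ 27 (mod 71)
64^16 ≡ 27^2 = 729 ≡ 19 (mod 71)
64^32 ≡ 19^2 = 361 ≡ 6 (mod 71)
64^64 ≡ 6^2 = 36 (mod 71)
64^116 = 64^64 × 64^32 × 64^16 × 64^4 ≡ 36 × 6 × 19 × 58 (mod 71).
Accumulate the product:
36 × 6 = 216 ≡ 3
3 × 19 = 57
57 × 58 = 3306 ≡ 40

40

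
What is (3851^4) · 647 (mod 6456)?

2183

(3851)^4 ≡ 3865 (mod 6456)
3865 · 647 = 2500655 ≡ 2183 (mod 6456)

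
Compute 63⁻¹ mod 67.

By the extended Euclidean algorithm:
67 = 1*63 + 4
63 = 15*4 + 3
4 = 1*3 + 1
3 = 3*1 + 0
gcd(63, 67) = 1, so the inverse exists.
Back-substitute for 1:
1 = 1*4 − 1*3
  = −1*63 + 16*4
  = 16*67 − 17*63
So 63⁻¹ ≡ −17 ≡ 50 (mod 67).

50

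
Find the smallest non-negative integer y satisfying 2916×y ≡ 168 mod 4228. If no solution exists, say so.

gcd(2916, 4228) = 4, and 4 | 168, so solutions exist.
Divide through by 4: 729×y ≡ 42 (mod 1057).
729⁻¹ ≡ 29 (mod 1057).
y ≡ 29×42 ≡ 161 (mod 1057).
The smallest non-negative solution is y = 161.

161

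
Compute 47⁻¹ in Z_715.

715 = 15*47 + 10
47 = 4*10 + 7
10 = 1*7 + 3
7 = 2*3 + 1
3 = 3*1 + 0
gcd(47, 715) = 1, so the inverse exists.
Bézout: 1 = −14*715 + 213*47.
So 47⁻¹ ≡ 213 (mod 715).

213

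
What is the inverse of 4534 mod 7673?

By the extended Euclidean algorithm:
7673 = 1·4534 + 3139
4534 = 1·3139 + 1395
3139 = 2·1395 + 349
1395 = 3·349 + 348
349 = 1·348 + 1
348 = 348·1 + 0
gcd(4534, 7673) = 1, so the inverse exists.
Bézout: 1 = 13·7673 − 22·4534.
So 4534⁻¹ ≡ −22 ≡ 7651 (mod 7673).

7651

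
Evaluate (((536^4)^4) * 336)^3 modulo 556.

84

(536)^4 ≡ 428 (mod 556)
(428)^4 ≡ 324 (mod 556)
324 * 336 = 108864 ≡ 444 (mod 556)
(444)^3 ≡ 84 (mod 556)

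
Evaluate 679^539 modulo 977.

562

By square-and-multiply:
679^1 ≡ 679 (mod 977)
679^2 ≡ 679^2 = 461041 ≡ 874 (mod 977)
679^4 ≡ 874^2 = 763876 ≡ 839 (mod 977)
679^8 ≡ 839^2 = 703921 ≡ 481 (mod 977)
679^16 ≡ 481^2 = 231361 ≡ 789 (mod 977)
679^32 ≡ 789^2 = 622521 ≡ 172 (mod 977)
679^64 ≡ 172^2 = 29584 ≡ 274 (mod 977)
679^128 ≡ 274^2 = 75076 ≡ 824 (mod 977)
679^256 ≡ 824^2 = 678976 ≡ 938 (mod 977)
679^512 ≡ 938^2 = 879844 ≡ 544 (mod 977)
679^539 = 679^512 · 679^16 · 679^8 · 679^2 · 679^1 ≡ 544 · 789 · 481 · 874 · 679 (mod 977).
Accumulate the product:
544 · 789 = 429216 ≡ 313
313 · 481 = 150553 ≡ 95
95 · 874 = 83030 ≡ 962
962 · 679 = 653198 ≡ 562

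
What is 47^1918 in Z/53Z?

10

1918 in binary is 11101111110, i.e. 1918 = 1024 + 512 + 256 + 64 + 32 + 16 + 8 + 4 + 2.
47^1 ≡ 47 (mod 53)
47^2 ≡ 47^2 = 2209 ≡ 36 (mod 53)
47^4 ≡ 36^2 = 1296 ≡ 24 (mod 53)
47^8 ≡ 24^2 = 576 ≡ 46 (mod 53)
47^16 ≡ 46^2 = 2116 ≡ 49 (mod 53)
47^32 ≡ 49^2 = 2401 ≡ 16 (mod 53)
47^64 ≡ 16^2 = 256 ≡ 44 (mod 53)
47^128 ≡ 44^2 = 1936 ≡ 28 (mod 53)
47^256 ≡ 28^2 = 784 ≡ 42 (mod 53)
47^512 ≡ 42^2 = 1764 ≡ 15 (mod 53)
47^1024 ≡ 15^2 = 225 ≡ 13 (mod 53)
47^1918 = 47^1024 * 47^512 * 47^256 * 47^64 * 47^32 * 47^16 * 47^8 * 47^4 * 47^2 ≡ 13 * 15 * 42 * 44 * 16 * 49 * 46 * 24 * 36 (mod 53).
Accumulate the product:
13 * 15 = 195 ≡ 36
36 * 42 = 1512 ≡ 28
28 * 44 = 1232 ≡ 13
13 * 16 = 208 ≡ 49
49 * 49 = 2401 ≡ 16
16 * 46 = 736 ≡ 47
47 * 24 = 1128 ≡ 15
15 * 36 = 540 ≡ 10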